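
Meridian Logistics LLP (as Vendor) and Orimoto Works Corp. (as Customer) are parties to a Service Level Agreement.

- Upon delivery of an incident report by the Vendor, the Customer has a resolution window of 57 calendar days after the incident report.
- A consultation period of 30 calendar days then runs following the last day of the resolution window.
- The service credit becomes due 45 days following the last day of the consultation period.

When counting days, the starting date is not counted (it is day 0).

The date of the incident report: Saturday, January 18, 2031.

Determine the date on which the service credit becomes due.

May 30, 2031

The last day of the resolution window: January 18, 2031 + 57 days = March 16, 2031.
Adding 30 calendar days to March 16, 2031 gives April 15, 2031, which is the last day of the consultation period.
Adding 45 calendar days to April 15, 2031 gives May 30, 2031, which is the date on which the service credit becomes due.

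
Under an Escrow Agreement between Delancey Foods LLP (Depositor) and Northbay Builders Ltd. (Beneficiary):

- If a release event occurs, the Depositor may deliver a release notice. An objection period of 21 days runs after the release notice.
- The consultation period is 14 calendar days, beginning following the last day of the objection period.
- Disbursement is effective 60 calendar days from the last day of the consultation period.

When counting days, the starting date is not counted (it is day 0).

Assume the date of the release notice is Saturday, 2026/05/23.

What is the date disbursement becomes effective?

2026/08/26

The last day of the objection period: 2026/05/23 + 21 days = 2026/06/13.
Adding 14 calendar days to 2026/06/13 gives 2026/06/27, which is the last day of the consultation period.
Adding 60 calendar days to 2026/06/27 gives 2026/08/26, which is the date disbursement becomes effective.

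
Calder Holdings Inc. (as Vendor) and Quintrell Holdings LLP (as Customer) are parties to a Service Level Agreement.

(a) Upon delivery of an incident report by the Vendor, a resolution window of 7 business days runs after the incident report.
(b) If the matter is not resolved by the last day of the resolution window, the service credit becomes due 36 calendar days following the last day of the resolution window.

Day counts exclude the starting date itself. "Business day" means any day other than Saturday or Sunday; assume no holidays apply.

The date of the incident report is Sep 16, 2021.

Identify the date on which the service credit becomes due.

Nov 2, 2021

From Thursday, Sep 16, 2021, 7 business days (Sep 17, Sep 20, Sep 21, Sep 22, Sep 23, Sep 24, Sep 27, skipping weekends) brings us to Monday, Sep 27, 2021, which is the last day of the resolution window.
Adding 36 calendar days to Sep 27, 2021 gives Nov 2, 2021, which is the date on which the service credit becomes due.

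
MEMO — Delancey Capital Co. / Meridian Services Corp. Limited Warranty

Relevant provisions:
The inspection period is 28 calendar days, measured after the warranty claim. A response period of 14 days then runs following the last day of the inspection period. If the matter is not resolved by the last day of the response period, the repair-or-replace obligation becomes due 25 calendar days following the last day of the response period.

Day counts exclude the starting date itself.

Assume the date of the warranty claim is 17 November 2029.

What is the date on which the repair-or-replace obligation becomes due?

23 January 2030

Adding 28 calendar days to 17 November 2029 gives 15 December 2029, which is the last day of the inspection period.
The last day of the response period: 15 December 2029 + 14 days = 29 December 2029.
The date on which the repair-or-replace obligation becomes due: 25 calendar days after 29 December 2029 is 23 January 2030.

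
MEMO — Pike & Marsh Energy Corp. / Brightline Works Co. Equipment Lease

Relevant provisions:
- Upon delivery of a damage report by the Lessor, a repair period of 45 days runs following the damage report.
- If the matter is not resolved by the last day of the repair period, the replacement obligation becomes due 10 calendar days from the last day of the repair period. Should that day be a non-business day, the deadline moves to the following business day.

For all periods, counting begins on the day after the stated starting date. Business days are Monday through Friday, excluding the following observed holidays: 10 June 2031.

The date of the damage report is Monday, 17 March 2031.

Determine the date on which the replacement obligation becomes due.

The last day of the repair period: 17 March 2031 + 45 days = 1 May 2031.
Adding 10 calendar days to 1 May 2031 gives 11 May 2031, which is the date on which the replacement obligation becomes due. That falls on a Sunday, so it rolls to the next business day, Monday, 12 May 2031.

12 May 2031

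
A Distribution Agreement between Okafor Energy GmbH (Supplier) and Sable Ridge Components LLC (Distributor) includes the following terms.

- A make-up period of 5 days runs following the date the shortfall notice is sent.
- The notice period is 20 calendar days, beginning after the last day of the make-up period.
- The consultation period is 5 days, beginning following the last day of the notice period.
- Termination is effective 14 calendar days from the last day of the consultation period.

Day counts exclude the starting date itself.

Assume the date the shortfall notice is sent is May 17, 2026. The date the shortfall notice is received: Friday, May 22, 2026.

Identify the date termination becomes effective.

Adding 5 calendar days to May 17, 2026 gives May 22, 2026, which is the last day of the make-up period.
Adding 20 calendar days to May 22, 2026 gives Jun 11, 2026, which is the last day of the notice period.
The last day of the consultation period: 5 calendar days after Jun 11, 2026 is Jun 16, 2026.
Adding 14 calendar days to Jun 16, 2026 gives Jun 30, 2026, which is the date termination becomes effective.

Jun 30, 2026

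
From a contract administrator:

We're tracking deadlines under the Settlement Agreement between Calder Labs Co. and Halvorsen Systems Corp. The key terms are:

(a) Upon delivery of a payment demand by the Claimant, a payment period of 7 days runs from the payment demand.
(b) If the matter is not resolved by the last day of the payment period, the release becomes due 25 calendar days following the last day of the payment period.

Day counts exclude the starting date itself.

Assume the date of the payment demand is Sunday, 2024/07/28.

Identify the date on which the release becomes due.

The last day of the payment period: 2024/07/28 + 7 days = 2024/08/04.
Adding 25 calendar days to 2024/08/04 gives 2024/08/29, which is the date on which the release becomes due.

2024/08/29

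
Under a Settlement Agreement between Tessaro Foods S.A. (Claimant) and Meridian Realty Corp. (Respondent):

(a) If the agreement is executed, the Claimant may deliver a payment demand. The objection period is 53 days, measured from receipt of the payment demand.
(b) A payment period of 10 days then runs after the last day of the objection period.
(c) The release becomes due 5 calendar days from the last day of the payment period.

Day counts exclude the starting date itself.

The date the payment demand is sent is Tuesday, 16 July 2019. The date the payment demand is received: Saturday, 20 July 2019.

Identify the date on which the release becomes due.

Adding 53 calendar days to 20 July 2019 gives 11 September 2019, which is the last day of the objection period.
The last day of the payment period: 10 calendar days after 11 September 2019 is 21 September 2019.
The date on which the release becomes due: 5 calendar days after 21 September 2019 is 26 September 2019.

26 September 2019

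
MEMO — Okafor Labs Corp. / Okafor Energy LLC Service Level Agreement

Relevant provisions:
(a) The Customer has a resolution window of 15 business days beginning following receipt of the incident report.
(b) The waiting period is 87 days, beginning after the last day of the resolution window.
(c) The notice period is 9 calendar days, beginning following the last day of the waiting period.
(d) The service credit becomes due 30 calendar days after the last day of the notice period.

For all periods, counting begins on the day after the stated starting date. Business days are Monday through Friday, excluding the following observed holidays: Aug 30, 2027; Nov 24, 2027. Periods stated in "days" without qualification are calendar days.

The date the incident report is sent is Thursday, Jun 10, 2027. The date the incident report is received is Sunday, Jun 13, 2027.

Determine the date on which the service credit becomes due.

Nov 5, 2027

The last day of the resolution window: 15 business days after Sunday, Jun 13, 2027, skipping weekends — Jun 14, Jun 15, Jun 16, Jun 17, …, Jun 30, Jul 1, Jul 2 — lands on Friday, Jul 2, 2027.
Adding 87 calendar days to Jul 2, 2027 gives Sep 27, 2027, which is the last day of the waiting period.
The last day of the notice period: 9 calendar days after Sep 27, 2027 is Oct 6, 2027.
Adding 30 calendar days to Oct 6, 2027 gives Nov 5, 2027, which is the date on which the service credit becomes due.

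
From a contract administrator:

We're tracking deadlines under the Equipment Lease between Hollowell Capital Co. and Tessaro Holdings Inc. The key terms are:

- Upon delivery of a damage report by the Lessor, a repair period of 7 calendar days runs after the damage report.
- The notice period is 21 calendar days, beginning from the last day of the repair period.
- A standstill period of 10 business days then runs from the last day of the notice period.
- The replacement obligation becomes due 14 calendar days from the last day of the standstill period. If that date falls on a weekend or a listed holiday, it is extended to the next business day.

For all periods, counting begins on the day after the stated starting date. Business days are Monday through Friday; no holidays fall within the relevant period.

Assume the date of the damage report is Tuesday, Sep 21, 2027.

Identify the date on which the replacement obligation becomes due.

Nov 16, 2027

Adding 7 calendar days to Sep 21, 2027 gives Sep 28, 2027, which is the last day of the repair period.
Adding 21 calendar days to Sep 28, 2027 gives Oct 19, 2027, which is the last day of the notice period.
The last day of the standstill period: counting 10 business days from Tuesday, Oct 19, 2027 (Oct 20, Oct 21, Oct 22, Oct 25, Oct 26, Oct 27, Oct 28, Oct 29, Nov 1, Nov 2, skipping weekends) reaches Tuesday, Nov 2, 2027.
The date on which the replacement obligation becomes due: 14 calendar days after Nov 2, 2027 is Nov 16, 2027. Nov 16, 2027 is a Tuesday, so no roll-forward applies.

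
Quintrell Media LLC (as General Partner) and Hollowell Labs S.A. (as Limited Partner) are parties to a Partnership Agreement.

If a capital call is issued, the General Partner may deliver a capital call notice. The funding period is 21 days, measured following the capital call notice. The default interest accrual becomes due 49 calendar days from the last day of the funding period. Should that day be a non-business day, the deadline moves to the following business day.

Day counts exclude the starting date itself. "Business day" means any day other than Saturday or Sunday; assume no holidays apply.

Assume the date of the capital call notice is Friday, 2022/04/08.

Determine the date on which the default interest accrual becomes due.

The last day of the funding period: 2022/04/08 + 21 days = 2022/04/29.
The date on which the default interest accrual becomes due: 49 calendar days after 2022/04/29 is 2022/06/17. 2022/06/17 is a Friday, so no roll-forward applies.

2022/06/17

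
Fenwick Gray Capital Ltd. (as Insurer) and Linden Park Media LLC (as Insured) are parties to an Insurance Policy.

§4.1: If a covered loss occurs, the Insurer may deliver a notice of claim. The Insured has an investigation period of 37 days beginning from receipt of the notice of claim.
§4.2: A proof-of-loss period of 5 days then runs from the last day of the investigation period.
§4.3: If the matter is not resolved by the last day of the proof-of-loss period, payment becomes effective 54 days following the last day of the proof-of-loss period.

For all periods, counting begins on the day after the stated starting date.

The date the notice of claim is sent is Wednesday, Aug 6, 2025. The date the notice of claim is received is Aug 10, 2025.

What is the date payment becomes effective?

The last day of the investigation period: 37 calendar days after Aug 10, 2025 is Sep 16, 2025.
Adding 5 calendar days to Sep 16, 2025 gives Sep 21, 2025, which is the last day of the proof-of-loss period.
Adding 54 calendar days to Sep 21, 2025 gives Nov 14, 2025, which is the date payment becomes effective.

Nov 14, 2025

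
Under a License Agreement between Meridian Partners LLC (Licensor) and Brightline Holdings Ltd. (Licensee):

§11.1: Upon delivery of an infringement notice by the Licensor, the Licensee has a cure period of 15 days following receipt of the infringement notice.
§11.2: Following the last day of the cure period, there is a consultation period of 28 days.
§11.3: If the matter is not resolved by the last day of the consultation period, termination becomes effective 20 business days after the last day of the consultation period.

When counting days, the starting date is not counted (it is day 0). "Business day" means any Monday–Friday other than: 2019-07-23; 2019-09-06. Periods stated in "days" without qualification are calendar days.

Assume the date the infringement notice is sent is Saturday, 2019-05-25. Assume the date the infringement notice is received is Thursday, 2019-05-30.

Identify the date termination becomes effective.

Adding 15 calendar days to 2019-05-30 gives 2019-06-14, which is the last day of the cure period.
The last day of the consultation period: 28 calendar days after 2019-06-14 is 2019-07-12.
The date termination becomes effective: counting 20 business days from Friday, 2019-07-12 (Jul 15, Jul 16, Jul 17, Jul 18, …, Aug 8, Aug 9, Aug 12, skipping weekends and the listed holiday on Jul 23) reaches Monday, 2019-08-12.

2019-08-12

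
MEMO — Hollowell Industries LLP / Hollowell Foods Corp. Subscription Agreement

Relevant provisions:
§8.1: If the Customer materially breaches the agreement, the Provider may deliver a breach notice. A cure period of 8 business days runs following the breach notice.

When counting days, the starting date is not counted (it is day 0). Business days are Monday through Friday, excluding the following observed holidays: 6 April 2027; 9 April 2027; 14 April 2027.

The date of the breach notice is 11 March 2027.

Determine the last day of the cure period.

23 March 2027

The last day of the cure period: 8 business days after Thursday, 11 March 2027, skipping weekends — Mar 12, Mar 15, Mar 16, Mar 17, Mar 18, Mar 19, Mar 22, Mar 23 — lands on Tuesday, 23 March 2027.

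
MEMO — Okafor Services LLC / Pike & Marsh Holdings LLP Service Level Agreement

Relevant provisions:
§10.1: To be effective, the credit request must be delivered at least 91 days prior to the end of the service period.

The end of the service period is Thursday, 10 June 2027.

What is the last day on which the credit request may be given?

11 March 2027

Counting back 91 calendar days from 10 June 2027 gives 11 March 2027.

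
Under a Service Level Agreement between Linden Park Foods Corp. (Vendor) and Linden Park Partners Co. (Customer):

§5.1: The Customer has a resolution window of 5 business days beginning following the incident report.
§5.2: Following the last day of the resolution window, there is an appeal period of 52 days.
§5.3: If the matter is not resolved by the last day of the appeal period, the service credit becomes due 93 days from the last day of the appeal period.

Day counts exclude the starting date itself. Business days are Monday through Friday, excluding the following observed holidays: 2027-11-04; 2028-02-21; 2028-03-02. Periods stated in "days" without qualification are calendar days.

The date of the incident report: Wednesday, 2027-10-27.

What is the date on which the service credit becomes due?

The last day of the resolution window: 5 business days after Wednesday, 2027-10-27, skipping weekends — Oct 28, Oct 29, Nov 1, Nov 2, Nov 3 — lands on Wednesday, 2027-11-03.
The last day of the appeal period: 2027-11-03 + 52 days = 2027-12-25.
The date on which the service credit becomes due: 2027-12-25 + 93 days = 2028-03-27.

2028-03-27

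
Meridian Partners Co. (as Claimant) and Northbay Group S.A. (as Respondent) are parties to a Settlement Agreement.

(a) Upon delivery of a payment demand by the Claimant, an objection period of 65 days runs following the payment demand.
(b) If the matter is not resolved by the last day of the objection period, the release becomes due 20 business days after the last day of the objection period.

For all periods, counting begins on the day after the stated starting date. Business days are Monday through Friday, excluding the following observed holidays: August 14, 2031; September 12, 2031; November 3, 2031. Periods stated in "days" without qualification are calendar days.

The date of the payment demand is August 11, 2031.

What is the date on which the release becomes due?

Adding 65 calendar days to August 11, 2031 gives October 15, 2031, which is the last day of the objection period.
The date on which the release becomes due: counting 20 business days from Wednesday, October 15, 2031 (Oct 16, Oct 17, Oct 20, Oct 21, …, Nov 11, Nov 12, Nov 13, skipping weekends and the listed holiday on Nov 3) reaches Thursday, November 13, 2031.

November 13, 2031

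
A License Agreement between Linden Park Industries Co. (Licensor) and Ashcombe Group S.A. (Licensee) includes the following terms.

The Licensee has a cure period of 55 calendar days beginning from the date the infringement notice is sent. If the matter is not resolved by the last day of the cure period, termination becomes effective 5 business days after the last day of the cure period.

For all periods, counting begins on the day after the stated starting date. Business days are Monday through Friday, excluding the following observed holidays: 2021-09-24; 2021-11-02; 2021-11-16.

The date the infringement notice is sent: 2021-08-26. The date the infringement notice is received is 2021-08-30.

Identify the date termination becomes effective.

2021-10-27

The last day of the cure period: 2021-08-26 + 55 days = 2021-10-20.
The date termination becomes effective: counting 5 business days from Wednesday, 2021-10-20 (Oct 21, Oct 22, Oct 25, Oct 26, Oct 27, skipping weekends) reaches Wednesday, 2021-10-27.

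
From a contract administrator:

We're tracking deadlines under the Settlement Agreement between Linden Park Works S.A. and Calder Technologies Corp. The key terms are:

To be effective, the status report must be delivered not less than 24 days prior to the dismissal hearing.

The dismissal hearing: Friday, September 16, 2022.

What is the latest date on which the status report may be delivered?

September 16, 2022 minus 24 days is August 23, 2022.

August 23, 2022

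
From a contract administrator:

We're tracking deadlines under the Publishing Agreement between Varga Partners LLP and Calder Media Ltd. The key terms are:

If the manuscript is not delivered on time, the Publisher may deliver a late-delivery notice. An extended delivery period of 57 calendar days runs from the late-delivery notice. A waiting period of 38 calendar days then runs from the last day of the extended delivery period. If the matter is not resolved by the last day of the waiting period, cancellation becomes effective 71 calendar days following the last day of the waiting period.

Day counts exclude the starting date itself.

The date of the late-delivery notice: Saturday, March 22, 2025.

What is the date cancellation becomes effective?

September 4, 2025

Adding 57 calendar days to March 22, 2025 gives May 18, 2025, which is the last day of the extended delivery period.
The last day of the waiting period: May 18, 2025 + 38 days = June 25, 2025.
The date cancellation becomes effective: 71 calendar days after June 25, 2025 is September 4, 2025.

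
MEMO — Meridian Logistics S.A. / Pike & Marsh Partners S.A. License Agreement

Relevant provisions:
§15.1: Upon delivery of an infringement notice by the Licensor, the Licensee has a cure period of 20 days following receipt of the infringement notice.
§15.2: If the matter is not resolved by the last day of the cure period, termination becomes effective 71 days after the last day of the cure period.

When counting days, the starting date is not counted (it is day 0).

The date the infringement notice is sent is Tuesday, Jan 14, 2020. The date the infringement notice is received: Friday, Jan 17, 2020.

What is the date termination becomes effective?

Apr 17, 2020

Adding 20 calendar days to Jan 17, 2020 gives Feb 6, 2020, which is the last day of the cure period.
The date termination becomes effective: 71 calendar days after Feb 6, 2020 is Apr 17, 2020.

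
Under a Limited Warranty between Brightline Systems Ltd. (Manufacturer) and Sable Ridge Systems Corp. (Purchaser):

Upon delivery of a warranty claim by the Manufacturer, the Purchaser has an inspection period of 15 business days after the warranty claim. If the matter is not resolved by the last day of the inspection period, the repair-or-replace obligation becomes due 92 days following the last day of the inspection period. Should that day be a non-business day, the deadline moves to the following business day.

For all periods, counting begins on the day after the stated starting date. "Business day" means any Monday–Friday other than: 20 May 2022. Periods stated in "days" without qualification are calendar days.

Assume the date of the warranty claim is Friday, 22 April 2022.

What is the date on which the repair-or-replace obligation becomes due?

15 August 2022

From Friday, 22 April 2022, 15 business days (Apr 25, Apr 26, Apr 27, Apr 28, …, May 11, May 12, May 13, skipping weekends) brings us to Friday, 13 May 2022, which is the last day of the inspection period.
The date on which the repair-or-replace obligation becomes due: 13 May 2022 + 92 days = 13 August 2022. That falls on a Saturday, so it rolls to the next business day, Monday, 15 August 2022.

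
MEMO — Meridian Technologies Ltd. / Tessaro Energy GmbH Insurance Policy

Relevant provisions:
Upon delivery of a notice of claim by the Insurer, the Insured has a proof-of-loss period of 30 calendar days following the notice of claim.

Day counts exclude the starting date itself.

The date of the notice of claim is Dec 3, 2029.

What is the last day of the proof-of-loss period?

Jan 2, 2030

The last day of the proof-of-loss period: 30 calendar days after Dec 3, 2029 is Jan 2, 2030.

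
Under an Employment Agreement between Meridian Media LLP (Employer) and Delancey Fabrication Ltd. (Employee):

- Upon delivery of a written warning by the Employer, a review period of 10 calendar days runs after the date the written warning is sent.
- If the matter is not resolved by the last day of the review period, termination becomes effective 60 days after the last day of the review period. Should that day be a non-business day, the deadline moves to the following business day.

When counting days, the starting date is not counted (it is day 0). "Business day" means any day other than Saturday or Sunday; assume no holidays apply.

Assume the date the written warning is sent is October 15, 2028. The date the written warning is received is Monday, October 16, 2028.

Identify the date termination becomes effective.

December 25, 2028

The last day of the review period: October 15, 2028 + 10 days = October 25, 2028.
The date termination becomes effective: 60 calendar days after October 25, 2028 is December 24, 2028. That falls on a Sunday, so it rolls to the next business day, Monday, December 25, 2028.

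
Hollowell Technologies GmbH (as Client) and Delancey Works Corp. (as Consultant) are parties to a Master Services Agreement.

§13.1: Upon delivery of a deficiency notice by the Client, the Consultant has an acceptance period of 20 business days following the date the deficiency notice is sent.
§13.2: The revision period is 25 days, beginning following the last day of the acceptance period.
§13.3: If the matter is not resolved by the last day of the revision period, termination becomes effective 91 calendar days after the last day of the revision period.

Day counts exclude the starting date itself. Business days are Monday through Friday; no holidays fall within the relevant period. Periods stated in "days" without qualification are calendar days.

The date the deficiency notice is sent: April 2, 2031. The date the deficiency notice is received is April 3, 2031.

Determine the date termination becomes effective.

August 24, 2031

The last day of the acceptance period: counting 20 business days from Wednesday, April 2, 2031 (Apr 3, Apr 4, Apr 7, Apr 8, …, Apr 28, Apr 29, Apr 30, skipping weekends) reaches Wednesday, April 30, 2031.
Adding 25 calendar days to April 30, 2031 gives May 25, 2031, which is the last day of the revision period.
The date termination becomes effective: 91 calendar days after May 25, 2031 is August 24, 2031.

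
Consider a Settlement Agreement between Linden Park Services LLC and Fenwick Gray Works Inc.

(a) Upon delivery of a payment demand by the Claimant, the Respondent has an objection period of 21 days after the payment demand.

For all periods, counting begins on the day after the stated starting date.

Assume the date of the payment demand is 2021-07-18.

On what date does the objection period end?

The last day of the objection period: 21 calendar days after 2021-07-18 is 2021-08-08.

2021-08-08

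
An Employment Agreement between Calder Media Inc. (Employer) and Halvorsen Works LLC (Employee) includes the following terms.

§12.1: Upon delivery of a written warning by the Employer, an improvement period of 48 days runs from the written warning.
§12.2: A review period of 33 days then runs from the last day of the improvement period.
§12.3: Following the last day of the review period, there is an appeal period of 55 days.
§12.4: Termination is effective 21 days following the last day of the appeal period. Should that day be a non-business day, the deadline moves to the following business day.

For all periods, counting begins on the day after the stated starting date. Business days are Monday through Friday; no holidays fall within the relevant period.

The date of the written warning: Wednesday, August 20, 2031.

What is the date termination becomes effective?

The last day of the improvement period: 48 calendar days after August 20, 2031 is October 7, 2031.
The last day of the review period: October 7, 2031 + 33 days = November 9, 2031.
The last day of the appeal period: 55 calendar days after November 9, 2031 is January 3, 2032.
The date termination becomes effective: January 3, 2032 + 21 days = January 24, 2032. That falls on a Saturday, so it rolls to the next business day, Monday, January 26, 2032.

January 26, 2032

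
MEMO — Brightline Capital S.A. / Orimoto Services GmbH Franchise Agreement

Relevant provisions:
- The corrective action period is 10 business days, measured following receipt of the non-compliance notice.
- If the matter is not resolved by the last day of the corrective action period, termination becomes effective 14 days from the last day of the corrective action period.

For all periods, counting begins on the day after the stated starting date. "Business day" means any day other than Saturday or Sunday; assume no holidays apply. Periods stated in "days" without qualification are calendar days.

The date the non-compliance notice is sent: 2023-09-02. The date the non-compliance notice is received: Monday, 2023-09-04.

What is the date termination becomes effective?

The last day of the corrective action period: 10 business days after Monday, 2023-09-04, skipping weekends — Sep 5, Sep 6, Sep 7, Sep 8, Sep 11, Sep 12, Sep 13, Sep 14, Sep 15, Sep 18 — lands on Monday, 2023-09-18.
The date termination becomes effective: 14 calendar days after 2023-09-18 is 2023-10-02.

2023-10-02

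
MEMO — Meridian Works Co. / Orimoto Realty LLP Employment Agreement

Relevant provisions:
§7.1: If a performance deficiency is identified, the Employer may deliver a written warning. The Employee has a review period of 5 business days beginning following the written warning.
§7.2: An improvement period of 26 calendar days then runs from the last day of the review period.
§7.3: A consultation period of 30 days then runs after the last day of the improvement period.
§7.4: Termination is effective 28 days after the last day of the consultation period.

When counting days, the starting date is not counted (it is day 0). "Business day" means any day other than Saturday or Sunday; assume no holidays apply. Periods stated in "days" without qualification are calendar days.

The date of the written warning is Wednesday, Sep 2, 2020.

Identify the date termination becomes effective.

Dec 2, 2020

The last day of the review period: counting 5 business days from Wednesday, Sep 2, 2020 (Sep 3, Sep 4, Sep 7, Sep 8, Sep 9, skipping weekends) reaches Wednesday, Sep 9, 2020.
The last day of the improvement period: Sep 9, 2020 + 26 days = Oct 5, 2020.
The last day of the consultation period: Oct 5, 2020 + 30 days = Nov 4, 2020.
The date termination becomes effective: 28 calendar days after Nov 4, 2020 is Dec 2, 2020.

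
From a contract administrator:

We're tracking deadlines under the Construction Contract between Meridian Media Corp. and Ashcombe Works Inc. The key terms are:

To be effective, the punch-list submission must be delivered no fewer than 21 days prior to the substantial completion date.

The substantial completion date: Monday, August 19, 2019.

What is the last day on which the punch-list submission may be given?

Counting back 21 calendar days from August 19, 2019 gives July 29, 2019.

July 29, 2019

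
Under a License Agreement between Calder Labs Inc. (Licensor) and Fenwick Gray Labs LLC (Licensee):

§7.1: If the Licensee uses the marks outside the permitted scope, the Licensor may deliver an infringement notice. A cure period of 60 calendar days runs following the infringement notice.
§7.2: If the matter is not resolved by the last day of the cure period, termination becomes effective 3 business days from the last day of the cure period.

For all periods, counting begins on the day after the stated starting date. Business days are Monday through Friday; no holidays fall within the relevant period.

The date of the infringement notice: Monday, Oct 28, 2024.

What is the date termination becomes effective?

The last day of the cure period: 60 calendar days after Oct 28, 2024 is Dec 27, 2024.
The date termination becomes effective: counting 3 business days from Friday, Dec 27, 2024 (Dec 30, Dec 31, Jan 1, skipping weekends) reaches Wednesday, Jan 1, 2025.

Jan 1, 2025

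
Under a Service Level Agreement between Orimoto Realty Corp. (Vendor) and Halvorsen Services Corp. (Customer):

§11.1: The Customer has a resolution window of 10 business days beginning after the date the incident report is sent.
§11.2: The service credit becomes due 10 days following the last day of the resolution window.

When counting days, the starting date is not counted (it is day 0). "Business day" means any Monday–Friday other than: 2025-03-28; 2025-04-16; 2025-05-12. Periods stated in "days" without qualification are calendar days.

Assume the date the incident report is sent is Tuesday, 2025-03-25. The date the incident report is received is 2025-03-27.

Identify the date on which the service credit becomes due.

2025-04-19

The last day of the resolution window: 10 business days after Tuesday, 2025-03-25, skipping weekends and the listed holiday on Mar 28 — Mar 26, Mar 27, Mar 31, Apr 1, Apr 2, Apr 3, Apr 4, Apr 7, Apr 8, Apr 9 — lands on Wednesday, 2025-04-09.
The date on which the service credit becomes due: 2025-04-09 + 10 days = 2025-04-19.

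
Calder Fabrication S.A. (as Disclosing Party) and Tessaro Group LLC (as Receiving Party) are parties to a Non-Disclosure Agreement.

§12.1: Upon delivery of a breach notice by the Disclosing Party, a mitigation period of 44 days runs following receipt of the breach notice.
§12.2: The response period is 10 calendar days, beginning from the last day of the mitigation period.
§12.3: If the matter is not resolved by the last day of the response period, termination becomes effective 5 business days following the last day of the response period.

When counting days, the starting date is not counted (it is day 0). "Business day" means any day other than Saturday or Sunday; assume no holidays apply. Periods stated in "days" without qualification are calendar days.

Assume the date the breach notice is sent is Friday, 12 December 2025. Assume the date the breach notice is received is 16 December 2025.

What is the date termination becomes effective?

13 February 2026

The last day of the mitigation period: 16 December 2025 + 44 days = 29 January 2026.
Adding 10 calendar days to 29 January 2026 gives 8 February 2026, which is the last day of the response period.
The date termination becomes effective: 5 business days after Sunday, 8 February 2026, skipping weekends — Feb 9, Feb 10, Feb 11, Feb 12, Feb 13 — lands on Friday, 13 February 2026.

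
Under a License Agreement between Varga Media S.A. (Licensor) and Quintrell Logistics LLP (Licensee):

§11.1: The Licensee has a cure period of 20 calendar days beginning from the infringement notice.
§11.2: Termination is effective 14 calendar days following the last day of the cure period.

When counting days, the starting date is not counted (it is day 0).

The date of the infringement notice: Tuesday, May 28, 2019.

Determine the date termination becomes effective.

The last day of the cure period: 20 calendar days after May 28, 2019 is June 17, 2019.
The date termination becomes effective: June 17, 2019 + 14 days = July 1, 2019.

July 1, 2019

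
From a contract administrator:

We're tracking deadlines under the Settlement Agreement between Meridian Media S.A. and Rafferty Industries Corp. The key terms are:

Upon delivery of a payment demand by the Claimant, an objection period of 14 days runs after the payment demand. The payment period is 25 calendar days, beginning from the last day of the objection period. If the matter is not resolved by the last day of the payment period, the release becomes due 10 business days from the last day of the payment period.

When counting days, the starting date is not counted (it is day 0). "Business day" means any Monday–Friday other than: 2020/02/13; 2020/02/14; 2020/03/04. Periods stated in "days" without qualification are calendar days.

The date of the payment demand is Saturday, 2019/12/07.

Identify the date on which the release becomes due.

2020/01/29

Adding 14 calendar days to 2019/12/07 gives 2019/12/21, which is the last day of the objection period.
Adding 25 calendar days to 2019/12/21 gives 2020/01/15, which is the last day of the payment period.
The date on which the release becomes due: 10 business days after Wednesday, 2020/01/15, skipping weekends — Jan 16, Jan 17, Jan 20, Jan 21, Jan 22, Jan 23, Jan 24, Jan 27, Jan 28, Jan 29 — lands on Wednesday, 2020/01/29.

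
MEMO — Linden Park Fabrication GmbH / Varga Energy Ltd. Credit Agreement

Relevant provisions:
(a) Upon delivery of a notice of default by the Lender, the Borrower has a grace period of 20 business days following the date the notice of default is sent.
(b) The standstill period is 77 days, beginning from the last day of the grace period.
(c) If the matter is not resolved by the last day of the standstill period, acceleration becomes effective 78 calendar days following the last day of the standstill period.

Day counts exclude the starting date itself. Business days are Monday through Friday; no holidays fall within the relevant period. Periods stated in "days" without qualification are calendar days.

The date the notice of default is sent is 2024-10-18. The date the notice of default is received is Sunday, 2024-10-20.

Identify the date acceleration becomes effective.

2025-04-19

From Friday, 2024-10-18, 20 business days (Oct 21, Oct 22, Oct 23, Oct 24, …, Nov 13, Nov 14, Nov 15, skipping weekends) brings us to Friday, 2024-11-15, which is the last day of the grace period.
The last day of the standstill period: 2024-11-15 + 77 days = 2025-01-31.
Adding 78 calendar days to 2025-01-31 gives 2025-04-19, which is the date acceleration becomes effective.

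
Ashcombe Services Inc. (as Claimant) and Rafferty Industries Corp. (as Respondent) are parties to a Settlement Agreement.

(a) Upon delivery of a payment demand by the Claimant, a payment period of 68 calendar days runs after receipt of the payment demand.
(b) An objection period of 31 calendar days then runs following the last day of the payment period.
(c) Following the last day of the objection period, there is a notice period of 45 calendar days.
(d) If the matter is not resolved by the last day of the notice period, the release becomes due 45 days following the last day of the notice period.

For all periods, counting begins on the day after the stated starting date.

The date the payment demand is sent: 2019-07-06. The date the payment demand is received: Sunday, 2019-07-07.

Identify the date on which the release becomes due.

The last day of the payment period: 2019-07-07 + 68 days = 2019-09-13.
Adding 31 calendar days to 2019-09-13 gives 2019-10-14, which is the last day of the objection period.
The last day of the notice period: 45 calendar days after 2019-10-14 is 2019-11-28.
The date on which the release becomes due: 2019-11-28 + 45 days = 2020-01-12.

2020-01-12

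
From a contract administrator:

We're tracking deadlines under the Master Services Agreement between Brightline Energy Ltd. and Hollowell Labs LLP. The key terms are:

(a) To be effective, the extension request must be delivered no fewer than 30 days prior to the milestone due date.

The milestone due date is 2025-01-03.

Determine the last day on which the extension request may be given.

2024-12-04

Counting back 30 calendar days from 2025-01-03 gives 2024-12-04.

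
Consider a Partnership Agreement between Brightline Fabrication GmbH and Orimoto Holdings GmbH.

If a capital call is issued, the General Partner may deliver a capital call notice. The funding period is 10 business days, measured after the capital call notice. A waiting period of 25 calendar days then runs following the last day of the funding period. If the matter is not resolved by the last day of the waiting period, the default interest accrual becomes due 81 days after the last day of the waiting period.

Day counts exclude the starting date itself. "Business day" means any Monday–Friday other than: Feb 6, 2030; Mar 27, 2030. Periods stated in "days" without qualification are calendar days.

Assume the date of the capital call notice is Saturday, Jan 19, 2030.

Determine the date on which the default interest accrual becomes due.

May 18, 2030

The last day of the funding period: counting 10 business days from Saturday, Jan 19, 2030 (Jan 21, Jan 22, Jan 23, Jan 24, Jan 25, Jan 28, Jan 29, Jan 30, Jan 31, Feb 1, skipping weekends) reaches Friday, Feb 1, 2030.
Adding 25 calendar days to Feb 1, 2030 gives Feb 26, 2030, which is the last day of the waiting period.
The date on which the default interest accrual becomes due: 81 calendar days after Feb 26, 2030 is May 18, 2030.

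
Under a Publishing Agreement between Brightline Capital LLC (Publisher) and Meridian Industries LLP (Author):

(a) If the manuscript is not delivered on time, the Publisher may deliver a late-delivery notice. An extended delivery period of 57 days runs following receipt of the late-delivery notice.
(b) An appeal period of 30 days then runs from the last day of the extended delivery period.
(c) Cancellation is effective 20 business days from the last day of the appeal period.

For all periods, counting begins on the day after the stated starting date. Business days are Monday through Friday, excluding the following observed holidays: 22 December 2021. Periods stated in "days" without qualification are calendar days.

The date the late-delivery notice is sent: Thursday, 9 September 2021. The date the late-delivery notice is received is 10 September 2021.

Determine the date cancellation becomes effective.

4 January 2022

The last day of the extended delivery period: 57 calendar days after 10 September 2021 is 6 November 2021.
The last day of the appeal period: 30 calendar days after 6 November 2021 is 6 December 2021.
The date cancellation becomes effective: counting 20 business days from Monday, 6 December 2021 (Dec 7, Dec 8, Dec 9, Dec 10, …, Dec 31, Jan 3, Jan 4, skipping weekends and the listed holiday on Dec 22) reaches Tuesday, 4 January 2022.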